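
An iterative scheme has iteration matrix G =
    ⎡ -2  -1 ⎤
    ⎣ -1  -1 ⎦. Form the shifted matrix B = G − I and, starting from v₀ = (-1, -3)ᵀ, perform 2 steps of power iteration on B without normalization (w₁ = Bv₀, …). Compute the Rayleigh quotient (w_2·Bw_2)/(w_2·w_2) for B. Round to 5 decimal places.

μ ≈ -3.58537

B = G − I has rows (-3, -1); (-1, -2)
w1 = Bv₀ = (6, 7)
w2 = Bw1 = (-25, -20)
Bw2 = (95, 65)
w2·Bw2 = -3675; w2·w2 = 1025; μ ≈ -3675/1025 = -3.58537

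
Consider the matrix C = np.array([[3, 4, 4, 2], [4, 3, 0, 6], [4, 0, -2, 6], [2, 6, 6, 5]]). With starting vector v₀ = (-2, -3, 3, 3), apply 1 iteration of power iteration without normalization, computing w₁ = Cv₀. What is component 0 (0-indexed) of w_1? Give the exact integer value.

w1 = Cv₀ = (0, 1, 4, 11)
The requested component of w1 is 0.

0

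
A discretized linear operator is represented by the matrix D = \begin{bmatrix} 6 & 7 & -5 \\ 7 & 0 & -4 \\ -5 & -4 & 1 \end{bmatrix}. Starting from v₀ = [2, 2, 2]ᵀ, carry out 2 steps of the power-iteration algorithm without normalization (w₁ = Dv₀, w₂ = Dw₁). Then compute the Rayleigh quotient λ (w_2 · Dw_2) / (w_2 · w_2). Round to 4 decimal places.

13.6411

w1 = Dv₀ = (6·2 + 7·2 + (-5)·2; 7·2 + 0·2 + (-4)·2; (-5)·2 + (-4)·2 + 1·2) = (16, 6, -16)
w2 = Dw1 = (6·16 + 7·6 + (-5)·(-16); 7·16 + 0·6 + (-4)·(-16); (-5)·16 + (-4)·6 + 1·(-16)) = (218, 176, -120)
Dw2 = (3140, 2006, -1914)
w2·Dw2 = 218·3140 + 176·2006 + (-120)·(-1914) = 1267256; w2·w2 = 218·218 + 176·176 + (-120)·(-120) = 92900
λ ≈ 1267256/92900 = 13.6411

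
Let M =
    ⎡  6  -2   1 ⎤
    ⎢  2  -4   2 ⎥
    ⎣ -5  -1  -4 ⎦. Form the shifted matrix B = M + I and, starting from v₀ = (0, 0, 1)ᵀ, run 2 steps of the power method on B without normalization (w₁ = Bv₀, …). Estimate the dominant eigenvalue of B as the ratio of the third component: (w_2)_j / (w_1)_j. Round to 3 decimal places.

B = M + I has rows (7, -2, 1); (2, -3, 2); (-5, -1, -3)
w1 = Bv₀ = (1, 2, -3)
w2 = Bw1 = (0, -10, 2)
Ratio: 2/-3 = -0.667

-0.667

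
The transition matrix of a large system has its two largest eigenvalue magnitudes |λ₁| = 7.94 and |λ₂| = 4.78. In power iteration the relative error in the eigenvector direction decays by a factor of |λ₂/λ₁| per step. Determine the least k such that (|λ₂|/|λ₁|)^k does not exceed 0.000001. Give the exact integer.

|λ₂/λ₁| = 4.78/7.94 = 0.60202
Need k ≥ ln(0.000001) / ln(0.60202) = -13.8155 / -0.5075 ≈ 27.224
Smallest integer k satisfying the bound: 28

28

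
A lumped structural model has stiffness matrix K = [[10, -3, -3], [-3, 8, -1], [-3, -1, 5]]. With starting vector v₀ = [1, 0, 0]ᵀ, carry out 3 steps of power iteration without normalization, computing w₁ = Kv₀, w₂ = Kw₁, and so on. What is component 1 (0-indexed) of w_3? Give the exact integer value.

-720

w1 = Kv₀ = (10, -3, -3)
w2 = Kw1 = (118, -51, -42)
w3 = Kw2 = (1459, -720, -513)
The requested component of w3 is -720.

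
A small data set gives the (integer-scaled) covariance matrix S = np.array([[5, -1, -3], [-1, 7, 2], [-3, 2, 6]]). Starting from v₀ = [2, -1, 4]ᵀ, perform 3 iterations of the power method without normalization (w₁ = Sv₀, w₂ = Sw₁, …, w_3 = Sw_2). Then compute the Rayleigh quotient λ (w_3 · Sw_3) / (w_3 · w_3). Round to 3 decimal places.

9.887

w1 = Sv₀ = (5·2 + (-1)·(-1) + (-3)·4; (-1)·2 + 7·(-1) + 2·4; (-3)·2 + 2·(-1) + 6·4) = (-1, -1, 16)
w2 = Sw1 = (5·(-1) + (-1)·(-1) + (-3)·16; (-1)·(-1) + 7·(-1) + 2·16; (-3)·(-1) + 2·(-1) + 6·16) = (-52, 26, 97)
w3 = Sw2 = (-577, 428, 790)
Sw3 = (-5683, 5153, 7327)
w3·Sw3 = (-577)·(-5683) + 428·5153 + 790·7327 = 11272905; w3·w3 = (-577)·(-577) + 428·428 + 790·790 = 1140213
λ ≈ 11272905/1140213 = 9.887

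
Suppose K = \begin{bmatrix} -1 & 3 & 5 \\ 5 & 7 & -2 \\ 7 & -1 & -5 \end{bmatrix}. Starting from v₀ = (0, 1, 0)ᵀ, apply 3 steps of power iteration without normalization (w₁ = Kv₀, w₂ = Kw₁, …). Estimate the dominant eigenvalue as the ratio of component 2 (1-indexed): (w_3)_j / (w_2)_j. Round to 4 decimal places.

7.4091

w1 = Kv₀ = ((-1)·0 + 3·1 + 5·0; 5·0 + 7·1 + (-2)·0; 7·0 + (-1)·1 + (-5)·0) = (3, 7, -1)
w2 = Kw1 = ((-1)·3 + 3·7 + 5·(-1); 5·3 + 7·7 + (-2)·(-1); 7·3 + (-1)·7 + (-5)·(-1)) = (13, 66, 19)
w3 = Kw2 = (280, 489, -70)
Ratio at component: 489 / 66 = 7.4091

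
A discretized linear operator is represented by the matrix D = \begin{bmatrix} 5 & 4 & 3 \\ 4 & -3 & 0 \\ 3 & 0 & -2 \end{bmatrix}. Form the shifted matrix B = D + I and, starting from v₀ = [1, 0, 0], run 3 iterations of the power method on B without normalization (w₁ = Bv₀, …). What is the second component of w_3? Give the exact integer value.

B = D + I has rows (6, 4, 3); (4, -2, 0); (3, 0, -1)
w1 = Bv₀ = (6·1 + 4·0 + 3·0; 4·1 + (-2)·0 + 0·0; 3·1 + 0·0 + (-1)·0) = (6, 4, 3)
w2 = Bw1 = (6·6 + 4·4 + 3·3; 4·6 + (-2)·4 + 0·3; 3·6 + 0·4 + (-1)·3) = (61, 16, 15)
w3 = Bw2 = (475, 212, 168)
Requested component of w3: 212

212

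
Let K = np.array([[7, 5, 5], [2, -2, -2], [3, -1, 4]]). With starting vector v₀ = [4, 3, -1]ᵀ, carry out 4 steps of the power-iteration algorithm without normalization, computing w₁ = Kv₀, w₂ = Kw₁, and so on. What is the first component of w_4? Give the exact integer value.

w1 = Kv₀ = (7·4 + 5·3 + 5·(-1); 2·4 + (-2)·3 + (-2)·(-1); 3·4 + (-1)·3 + 4·(-1)) = (38, 4, 5)
w2 = Kw1 = (7·38 + 5·4 + 5·5; 2·38 + (-2)·4 + (-2)·5; 3·38 + (-1)·4 + 4·5) = (311, 58, 130)
w3 = Kw2 = (3117, 246, 1395)
w4 = Kw3 = (30024, 2952, 14685)
The requested component of w4 is 30024.

30024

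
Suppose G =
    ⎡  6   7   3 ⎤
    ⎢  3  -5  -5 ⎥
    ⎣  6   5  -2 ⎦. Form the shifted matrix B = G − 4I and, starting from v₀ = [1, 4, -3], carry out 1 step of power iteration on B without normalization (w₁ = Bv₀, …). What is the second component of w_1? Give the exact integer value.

-18

B = G − 4I has rows (2, 7, 3); (3, -9, -5); (6, 5, -6)
w1 = Bv₀ = (2·1 + 7·4 + 3·(-3); 3·1 + (-9)·4 + (-5)·(-3); 6·1 + 5·4 + (-6)·(-3)) = (21, -18, 44)
Requested component of w1: -18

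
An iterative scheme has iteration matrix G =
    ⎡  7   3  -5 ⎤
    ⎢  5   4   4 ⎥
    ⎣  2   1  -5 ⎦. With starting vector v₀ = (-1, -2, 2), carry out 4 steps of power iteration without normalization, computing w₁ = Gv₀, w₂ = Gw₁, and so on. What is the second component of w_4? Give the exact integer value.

w1 = Gv₀ = (-23, -5, -14)
w2 = Gw1 = (-106, -191, 19)
w3 = Gw2 = (-1410, -1218, -498)
w4 = Gw3 = (-11034, -13914, -1548)
The requested component of w4 is -13914.

-13914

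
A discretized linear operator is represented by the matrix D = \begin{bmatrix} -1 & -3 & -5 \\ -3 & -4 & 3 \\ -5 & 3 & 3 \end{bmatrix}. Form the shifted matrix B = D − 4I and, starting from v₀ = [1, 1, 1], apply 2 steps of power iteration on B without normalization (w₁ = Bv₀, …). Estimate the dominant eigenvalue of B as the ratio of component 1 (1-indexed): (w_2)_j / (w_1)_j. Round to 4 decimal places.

B = D − 4I has rows (-5, -3, -5); (-3, -8, 3); (-5, 3, -1)
w1 = Bv₀ = ((-5)·1 + (-3)·1 + (-5)·1; (-3)·1 + (-8)·1 + 3·1; (-5)·1 + 3·1 + (-1)·1) = (-13, -8, -3)
w2 = Bw1 = ((-5)·(-13) + (-3)·(-8) + (-5)·(-3); (-3)·(-13) + (-8)·(-8) + 3·(-3); (-5)·(-13) + 3·(-8) + (-1)·(-3)) = (104, 94, 44)
Ratio: 104/-13 = -8.0000

μ ≈ -8.0000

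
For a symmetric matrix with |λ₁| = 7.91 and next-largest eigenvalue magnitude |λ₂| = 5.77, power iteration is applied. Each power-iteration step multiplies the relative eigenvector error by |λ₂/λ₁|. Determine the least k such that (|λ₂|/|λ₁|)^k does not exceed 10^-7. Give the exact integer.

52

|λ₂/λ₁| = 5.77/7.91 = 0.72946
Need k ≥ ln(10^-7) / ln(0.72946) = -16.1181 / -0.3155 ≈ 51.095
Smallest integer k satisfying the bound: 52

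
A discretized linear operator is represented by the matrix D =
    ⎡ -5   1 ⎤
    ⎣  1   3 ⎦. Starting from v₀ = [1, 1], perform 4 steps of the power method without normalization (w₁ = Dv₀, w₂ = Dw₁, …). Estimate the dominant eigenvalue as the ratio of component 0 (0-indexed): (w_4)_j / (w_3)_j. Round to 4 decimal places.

λ ≈ -5.4286

w1 = Dv₀ = (-4, 4)
w2 = Dw1 = (24, 8)
w3 = Dw2 = (-112, 48)
w4 = Dw3 = (608, 32)
Ratio at component: 608 / -112 = -5.4286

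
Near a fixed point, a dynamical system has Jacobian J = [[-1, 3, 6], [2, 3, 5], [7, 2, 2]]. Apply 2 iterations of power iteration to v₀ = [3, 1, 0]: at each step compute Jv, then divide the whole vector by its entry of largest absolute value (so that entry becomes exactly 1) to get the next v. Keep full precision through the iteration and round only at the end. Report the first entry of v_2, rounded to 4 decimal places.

Jv0 = (0.00000, 9.00000, 23.00000); divide by 23.00000 → v1 = (0.00000, 0.39130, 1.00000)
Jv1 = (7.17391, 6.17391, 2.78261); divide by 7.17391 → v2 = (1.00000, 0.86061, 0.38788)
Requested entry of v2: 165/165 = 1.0000

1.0000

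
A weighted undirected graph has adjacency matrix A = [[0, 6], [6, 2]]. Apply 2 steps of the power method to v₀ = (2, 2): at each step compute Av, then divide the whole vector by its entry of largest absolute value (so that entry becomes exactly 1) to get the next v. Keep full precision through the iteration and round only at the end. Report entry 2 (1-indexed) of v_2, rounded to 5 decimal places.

Av0 = (12.000000, 16.000000); divide by 16.000000 → v1 = (0.750000, 1.000000)
Av1 = (6.000000, 6.500000); divide by 6.500000 → v2 = (0.923077, 1.000000)
Requested entry of v2: 104/104 = 1.00000

1.00000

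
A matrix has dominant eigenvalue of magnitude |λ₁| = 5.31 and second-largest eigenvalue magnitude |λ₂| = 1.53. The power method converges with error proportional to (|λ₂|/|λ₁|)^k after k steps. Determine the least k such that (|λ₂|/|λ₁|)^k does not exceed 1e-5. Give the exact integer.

10

|λ₂/λ₁| = 1.53/5.31 = 0.28814
Need k ≥ ln(1e-5) / ln(0.28814) = -11.5129 / -1.2443 ≈ 9.252
Smallest integer k satisfying the bound: 10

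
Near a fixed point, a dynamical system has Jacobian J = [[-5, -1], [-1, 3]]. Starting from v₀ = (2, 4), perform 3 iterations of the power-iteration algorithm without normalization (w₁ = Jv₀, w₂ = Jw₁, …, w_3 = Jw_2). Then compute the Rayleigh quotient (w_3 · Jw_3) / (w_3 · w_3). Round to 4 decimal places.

λ ≈ -4.2632

w1 = Jv₀ = (-14, 10)
w2 = Jw1 = (60, 44)
w3 = Jw2 = (-344, 72)
Jw3 = (1648, 560)
w3·Jw3 = (-344)·1648 + 72·560 = -526592; w3·w3 = (-344)·(-344) + 72·72 = 123520
λ ≈ -526592/123520 = -4.2632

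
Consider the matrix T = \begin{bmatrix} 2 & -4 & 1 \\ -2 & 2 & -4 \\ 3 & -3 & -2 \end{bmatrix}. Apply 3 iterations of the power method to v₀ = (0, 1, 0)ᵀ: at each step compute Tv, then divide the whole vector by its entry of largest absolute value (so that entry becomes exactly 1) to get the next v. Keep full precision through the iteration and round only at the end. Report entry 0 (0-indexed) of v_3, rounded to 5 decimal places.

1.00000

Tv0 = (-4.000000, 2.000000, -3.000000); divide by -4.000000 → v1 = (1.000000, -0.500000, 0.750000)
Tv1 = (4.750000, -6.000000, 3.000000); divide by -6.000000 → v2 = (-0.791667, 1.000000, -0.500000)
Tv2 = (-6.083333, 5.583333, -4.375000); divide by -6.083333 → v3 = (1.000000, -0.917808, 0.719178)
Requested entry of v3: -146/-146 = 1.00000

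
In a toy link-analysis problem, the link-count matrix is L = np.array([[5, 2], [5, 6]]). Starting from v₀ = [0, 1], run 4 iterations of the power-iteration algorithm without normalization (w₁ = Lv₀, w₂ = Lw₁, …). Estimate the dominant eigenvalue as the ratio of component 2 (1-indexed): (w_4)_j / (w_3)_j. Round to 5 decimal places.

w1 = Lv₀ = (5·0 + 2·1; 5·0 + 6·1) = (2, 6)
w2 = Lw1 = (5·2 + 2·6; 5·2 + 6·6) = (22, 46)
w3 = Lw2 = (202, 386)
w4 = Lw3 = (1782, 3326)
Ratio at component: 3326 / 386 = 8.61658

λ ≈ 8.61658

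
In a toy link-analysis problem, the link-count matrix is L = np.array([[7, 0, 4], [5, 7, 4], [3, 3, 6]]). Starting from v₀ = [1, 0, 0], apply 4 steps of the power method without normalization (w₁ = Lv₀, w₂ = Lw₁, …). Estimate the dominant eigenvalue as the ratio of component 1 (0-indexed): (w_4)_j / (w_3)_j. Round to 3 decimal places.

λ ≈ 12.687

w1 = Lv₀ = (7, 5, 3)
w2 = Lw1 = (61, 82, 54)
w3 = Lw2 = (643, 1095, 753)
w4 = Lw3 = (7513, 13892, 9732)
Ratio at component: 13892 / 1095 = 12.687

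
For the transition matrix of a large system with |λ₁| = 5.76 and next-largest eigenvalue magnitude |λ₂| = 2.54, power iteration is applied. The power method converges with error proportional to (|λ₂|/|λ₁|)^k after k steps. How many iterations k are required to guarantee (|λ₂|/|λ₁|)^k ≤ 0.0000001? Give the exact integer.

|λ₂/λ₁| = 2.54/5.76 = 0.44097
Need k ≥ ln(0.0000001) / ln(0.44097) = -16.1181 / -0.8188 ≈ 19.686
Smallest integer k satisfying the bound: 20

20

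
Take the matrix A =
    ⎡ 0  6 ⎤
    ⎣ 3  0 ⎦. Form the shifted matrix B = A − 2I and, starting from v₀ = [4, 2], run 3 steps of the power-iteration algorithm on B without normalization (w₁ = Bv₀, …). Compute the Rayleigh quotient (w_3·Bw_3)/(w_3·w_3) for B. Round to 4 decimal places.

μ ≈ -6.4047

B = A − 2I has rows (-2, 6); (3, -2)
w1 = Bv₀ = ((-2)·4 + 6·2; 3·4 + (-2)·2) = (4, 8)
w2 = Bw1 = ((-2)·4 + 6·8; 3·4 + (-2)·8) = (40, -4)
w3 = Bw2 = (-104, 128)
Bw3 = (976, -568)
w3·Bw3 = -174208; w3·w3 = 27200; μ ≈ -174208/27200 = -6.4047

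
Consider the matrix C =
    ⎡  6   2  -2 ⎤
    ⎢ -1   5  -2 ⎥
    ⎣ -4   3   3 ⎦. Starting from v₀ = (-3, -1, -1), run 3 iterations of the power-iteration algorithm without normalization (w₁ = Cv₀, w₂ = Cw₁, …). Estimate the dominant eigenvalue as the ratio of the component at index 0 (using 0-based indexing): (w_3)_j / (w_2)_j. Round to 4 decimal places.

λ ≈ 7.4000

w1 = Cv₀ = (-18, 0, 6)
w2 = Cw1 = (-120, 6, 90)
w3 = Cw2 = (-888, -30, 768)
Ratio at component: -888 / -120 = 7.4000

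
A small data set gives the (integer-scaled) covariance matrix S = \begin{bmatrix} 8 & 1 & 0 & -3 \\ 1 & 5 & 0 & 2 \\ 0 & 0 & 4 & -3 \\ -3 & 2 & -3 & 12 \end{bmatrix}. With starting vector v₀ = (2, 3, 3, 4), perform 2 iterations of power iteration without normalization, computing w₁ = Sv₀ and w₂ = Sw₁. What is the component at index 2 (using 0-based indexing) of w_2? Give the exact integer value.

w1 = Sv₀ = (7, 25, 0, 39)
w2 = Sw1 = (-36, 210, -117, 497)
The requested component of w2 is -117.

-117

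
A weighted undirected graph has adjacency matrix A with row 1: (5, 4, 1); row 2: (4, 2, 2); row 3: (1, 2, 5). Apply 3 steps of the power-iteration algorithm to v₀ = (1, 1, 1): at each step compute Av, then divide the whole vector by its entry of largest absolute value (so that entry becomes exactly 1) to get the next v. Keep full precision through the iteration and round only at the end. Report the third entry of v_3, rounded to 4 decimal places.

0.7015

Av0 = (10.00000, 8.00000, 8.00000); divide by 10.00000 → v1 = (1.00000, 0.80000, 0.80000)
Av1 = (9.00000, 7.20000, 6.60000); divide by 9.00000 → v2 = (1.00000, 0.80000, 0.73333)
Av2 = (8.93333, 7.06667, 6.26667); divide by 8.93333 → v3 = (1.00000, 0.79104, 0.70149)
Requested entry of v3: 564/804 = 0.7015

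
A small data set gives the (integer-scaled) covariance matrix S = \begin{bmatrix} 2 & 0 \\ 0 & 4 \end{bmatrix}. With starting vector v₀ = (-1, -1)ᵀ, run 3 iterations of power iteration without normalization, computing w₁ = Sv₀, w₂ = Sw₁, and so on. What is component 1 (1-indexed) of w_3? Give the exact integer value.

w1 = Sv₀ = (-2, -4)
w2 = Sw1 = (-4, -16)
w3 = Sw2 = (-8, -64)
The requested component of w3 is -8.

-8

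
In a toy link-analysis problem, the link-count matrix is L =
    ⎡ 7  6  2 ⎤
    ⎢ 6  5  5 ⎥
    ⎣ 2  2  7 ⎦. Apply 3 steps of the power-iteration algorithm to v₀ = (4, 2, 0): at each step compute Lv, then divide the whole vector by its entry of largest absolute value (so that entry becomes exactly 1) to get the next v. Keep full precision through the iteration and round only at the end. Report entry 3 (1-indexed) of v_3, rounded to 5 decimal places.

0.52339

Lv0 = (40.000000, 34.000000, 12.000000); divide by 40.000000 → v1 = (1.000000, 0.850000, 0.300000)
Lv1 = (12.700000, 11.750000, 5.800000); divide by 12.700000 → v2 = (1.000000, 0.925197, 0.456693)
Lv2 = (13.464567, 12.909449, 7.047244); divide by 13.464567 → v3 = (1.000000, 0.958772, 0.523392)
Requested entry of v3: 3580/6840 = 0.52339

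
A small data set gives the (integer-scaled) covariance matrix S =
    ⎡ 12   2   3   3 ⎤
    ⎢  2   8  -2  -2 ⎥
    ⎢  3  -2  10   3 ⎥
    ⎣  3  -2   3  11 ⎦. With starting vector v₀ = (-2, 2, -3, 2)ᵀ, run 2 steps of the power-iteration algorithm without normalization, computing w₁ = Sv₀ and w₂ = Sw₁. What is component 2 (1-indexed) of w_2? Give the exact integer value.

w1 = Sv₀ = (12·(-2) + 2·2 + 3·(-3) + 3·2; 2·(-2) + 8·2 + (-2)·(-3) + (-2)·2; 3·(-2) + (-2)·2 + 10·(-3) + 3·2; 3·(-2) + (-2)·2 + 3·(-3) + 11·2) = (-23, 14, -34, 3)
w2 = Sw1 = (12·(-23) + 2·14 + 3·(-34) + 3·3; 2·(-23) + 8·14 + (-2)·(-34) + (-2)·3; 3·(-23) + (-2)·14 + 10·(-34) + 3·3; 3·(-23) + (-2)·14 + 3·(-34) + 11·3) = (-341, 128, -428, -166)
The requested component of w2 is 128.

128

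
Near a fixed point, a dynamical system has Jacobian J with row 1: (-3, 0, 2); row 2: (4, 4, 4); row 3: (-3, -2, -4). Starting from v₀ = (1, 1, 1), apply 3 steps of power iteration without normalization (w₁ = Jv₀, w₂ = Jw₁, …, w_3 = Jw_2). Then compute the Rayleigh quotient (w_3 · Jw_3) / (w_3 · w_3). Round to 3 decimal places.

w1 = Jv₀ = (-1, 12, -9)
w2 = Jw1 = (-15, 8, 15)
w3 = Jw2 = (75, 32, -31)
Jw3 = (-287, 304, -165)
w3·Jw3 = 75·(-287) + 32·304 + (-31)·(-165) = -6682; w3·w3 = 75·75 + 32·32 + (-31)·(-31) = 7610
λ ≈ -6682/7610 = -0.878

λ ≈ -0.878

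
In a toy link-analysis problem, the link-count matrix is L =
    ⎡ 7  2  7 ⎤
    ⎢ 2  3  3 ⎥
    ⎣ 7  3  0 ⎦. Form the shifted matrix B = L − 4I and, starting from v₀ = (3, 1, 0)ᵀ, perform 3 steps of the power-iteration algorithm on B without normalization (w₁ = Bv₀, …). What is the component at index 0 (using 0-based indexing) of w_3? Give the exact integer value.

B = L − 4I has rows (3, 2, 7); (2, -1, 3); (7, 3, -4)
w1 = Bv₀ = (11, 5, 24)
w2 = Bw1 = (211, 89, -4)
w3 = Bw2 = (783, 321, 1760)
Requested component of w3: 783

783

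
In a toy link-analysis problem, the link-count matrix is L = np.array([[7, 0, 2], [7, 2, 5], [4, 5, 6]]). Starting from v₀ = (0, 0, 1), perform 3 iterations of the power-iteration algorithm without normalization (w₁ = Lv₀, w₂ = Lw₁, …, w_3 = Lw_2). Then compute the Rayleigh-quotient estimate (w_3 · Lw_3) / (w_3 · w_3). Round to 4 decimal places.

w1 = Lv₀ = (2, 5, 6)
w2 = Lw1 = (26, 54, 69)
w3 = Lw2 = (320, 635, 788)
Lw3 = (3816, 7450, 9183)
w3·Lw3 = 320·3816 + 635·7450 + 788·9183 = 13188074; w3·w3 = 320·320 + 635·635 + 788·788 = 1126569
λ ≈ 13188074/1126569 = 11.7064

λ ≈ 11.7064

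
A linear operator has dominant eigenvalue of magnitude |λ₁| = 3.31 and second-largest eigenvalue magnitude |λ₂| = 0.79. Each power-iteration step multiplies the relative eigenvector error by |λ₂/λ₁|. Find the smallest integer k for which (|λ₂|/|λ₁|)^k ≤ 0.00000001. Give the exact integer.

13

|λ₂/λ₁| = 0.79/3.31 = 0.23867
Need k ≥ ln(0.00000001) / ln(0.23867) = -18.4207 / -1.4327 ≈ 12.858
Smallest integer k satisfying the bound: 13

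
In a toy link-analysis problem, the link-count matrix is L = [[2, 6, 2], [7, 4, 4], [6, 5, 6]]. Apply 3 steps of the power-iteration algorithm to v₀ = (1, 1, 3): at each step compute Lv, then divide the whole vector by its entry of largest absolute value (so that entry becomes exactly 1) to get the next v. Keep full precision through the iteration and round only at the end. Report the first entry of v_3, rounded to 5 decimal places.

Lv0 = (14.000000, 23.000000, 29.000000); divide by 29.000000 → v1 = (0.482759, 0.793103, 1.000000)
Lv1 = (7.724138, 10.551724, 12.862069); divide by 12.862069 → v2 = (0.600536, 0.820375, 1.000000)
Lv2 = (8.123324, 11.485255, 13.705094); divide by 13.705094 → v3 = (0.592723, 0.838028, 1.000000)
Requested entry of v3: 3030/5112 = 0.59272

0.59272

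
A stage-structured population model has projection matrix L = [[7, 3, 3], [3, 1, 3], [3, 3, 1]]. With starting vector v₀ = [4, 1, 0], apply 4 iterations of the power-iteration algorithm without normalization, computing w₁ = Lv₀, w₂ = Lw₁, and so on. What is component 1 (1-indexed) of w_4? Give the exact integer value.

30001

w1 = Lv₀ = (31, 13, 15)
w2 = Lw1 = (301, 151, 147)
w3 = Lw2 = (3001, 1495, 1503)
w4 = Lw3 = (30001, 15007, 14991)
The requested component of w4 is 30001.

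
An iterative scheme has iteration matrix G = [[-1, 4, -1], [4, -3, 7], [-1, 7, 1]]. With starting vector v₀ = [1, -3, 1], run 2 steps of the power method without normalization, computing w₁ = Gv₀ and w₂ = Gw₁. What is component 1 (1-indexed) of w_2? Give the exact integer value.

w1 = Gv₀ = (-14, 20, -21)
w2 = Gw1 = (115, -263, 133)
The requested component of w2 is 115.

115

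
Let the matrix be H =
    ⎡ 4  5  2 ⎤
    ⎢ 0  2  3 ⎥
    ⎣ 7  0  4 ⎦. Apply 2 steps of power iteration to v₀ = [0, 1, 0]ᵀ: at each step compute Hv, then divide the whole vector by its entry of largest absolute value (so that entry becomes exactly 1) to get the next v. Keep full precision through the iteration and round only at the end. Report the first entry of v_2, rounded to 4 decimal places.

0.8571

Hv0 = (5.00000, 2.00000, 0.00000); divide by 5.00000 → v1 = (1.00000, 0.40000, 0.00000)
Hv1 = (6.00000, 0.80000, 7.00000); divide by 7.00000 → v2 = (0.85714, 0.11429, 1.00000)
Requested entry of v2: 30/35 = 0.8571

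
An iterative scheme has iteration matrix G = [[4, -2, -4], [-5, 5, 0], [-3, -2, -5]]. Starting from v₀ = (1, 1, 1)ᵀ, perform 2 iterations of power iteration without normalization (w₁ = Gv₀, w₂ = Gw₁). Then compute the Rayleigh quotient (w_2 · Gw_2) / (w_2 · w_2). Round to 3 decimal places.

λ ≈ -6.335

w1 = Gv₀ = (4·1 + (-2)·1 + (-4)·1; (-5)·1 + 5·1 + 0·1; (-3)·1 + (-2)·1 + (-5)·1) = (-2, 0, -10)
w2 = Gw1 = (4·(-2) + (-2)·0 + (-4)·(-10); (-5)·(-2) + 5·0 + 0·(-10); (-3)·(-2) + (-2)·0 + (-5)·(-10)) = (32, 10, 56)
Gw2 = (-116, -110, -396)
w2·Gw2 = 32·(-116) + 10·(-110) + 56·(-396) = -26988; w2·w2 = 32·32 + 10·10 + 56·56 = 4260
λ ≈ -26988/4260 = -6.335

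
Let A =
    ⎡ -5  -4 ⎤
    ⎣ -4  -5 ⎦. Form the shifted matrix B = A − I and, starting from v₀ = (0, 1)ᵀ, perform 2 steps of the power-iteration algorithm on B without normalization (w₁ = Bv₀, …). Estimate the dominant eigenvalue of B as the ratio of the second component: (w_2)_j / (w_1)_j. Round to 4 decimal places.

B = A − I has rows (-6, -4); (-4, -6)
w1 = Bv₀ = ((-6)·0 + (-4)·1; (-4)·0 + (-6)·1) = (-4, -6)
w2 = Bw1 = ((-6)·(-4) + (-4)·(-6); (-4)·(-4) + (-6)·(-6)) = (48, 52)
Ratio: 52/-6 = -8.6667

-8.6667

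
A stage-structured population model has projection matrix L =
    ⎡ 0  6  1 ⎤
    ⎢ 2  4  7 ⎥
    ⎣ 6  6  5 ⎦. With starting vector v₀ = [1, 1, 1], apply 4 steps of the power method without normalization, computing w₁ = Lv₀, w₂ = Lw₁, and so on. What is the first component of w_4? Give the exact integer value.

16895

w1 = Lv₀ = (0·1 + 6·1 + 1·1; 2·1 + 4·1 + 7·1; 6·1 + 6·1 + 5·1) = (7, 13, 17)
w2 = Lw1 = (0·7 + 6·13 + 1·17; 2·7 + 4·13 + 7·17; 6·7 + 6·13 + 5·17) = (95, 185, 205)
w3 = Lw2 = (1315, 2365, 2705)
w4 = Lw3 = (16895, 31025, 35605)
The requested component of w4 is 16895.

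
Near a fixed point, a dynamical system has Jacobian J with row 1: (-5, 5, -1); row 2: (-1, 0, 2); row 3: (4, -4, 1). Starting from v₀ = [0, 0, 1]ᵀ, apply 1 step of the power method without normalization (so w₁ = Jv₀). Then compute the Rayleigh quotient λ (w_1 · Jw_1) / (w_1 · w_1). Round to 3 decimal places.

w1 = Jv₀ = (-1, 2, 1)
Jw1 = (14, 3, -11)
w1·Jw1 = (-1)·14 + 2·3 + 1·(-11) = -19; w1·w1 = (-1)·(-1) + 2·2 + 1·1 = 6
λ ≈ -19/6 = -3.167

λ ≈ -3.167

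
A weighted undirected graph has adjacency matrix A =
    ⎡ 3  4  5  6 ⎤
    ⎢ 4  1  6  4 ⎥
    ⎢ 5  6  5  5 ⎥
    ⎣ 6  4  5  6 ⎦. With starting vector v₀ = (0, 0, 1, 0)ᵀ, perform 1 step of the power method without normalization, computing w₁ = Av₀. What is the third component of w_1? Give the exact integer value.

5

w1 = Av₀ = (5, 6, 5, 5)
The requested component of w1 is 5.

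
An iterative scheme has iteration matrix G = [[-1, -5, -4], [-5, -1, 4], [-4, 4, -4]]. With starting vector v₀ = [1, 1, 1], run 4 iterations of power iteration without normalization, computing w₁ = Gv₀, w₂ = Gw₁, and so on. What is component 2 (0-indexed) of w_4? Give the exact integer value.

2304

w1 = Gv₀ = (-10, -2, -4)
w2 = Gw1 = (36, 36, 48)
w3 = Gw2 = (-408, -24, -192)
w4 = Gw3 = (1296, 1296, 2304)
The requested component of w4 is 2304.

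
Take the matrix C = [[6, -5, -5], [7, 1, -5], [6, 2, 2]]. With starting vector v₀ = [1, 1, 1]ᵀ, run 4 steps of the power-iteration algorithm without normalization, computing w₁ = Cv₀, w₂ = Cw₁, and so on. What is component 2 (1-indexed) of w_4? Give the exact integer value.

w1 = Cv₀ = (6·1 + (-5)·1 + (-5)·1; 7·1 + 1·1 + (-5)·1; 6·1 + 2·1 + 2·1) = (-4, 3, 10)
w2 = Cw1 = (6·(-4) + (-5)·3 + (-5)·10; 7·(-4) + 1·3 + (-5)·10; 6·(-4) + 2·3 + 2·10) = (-89, -75, 2)
w3 = Cw2 = (-169, -708, -680)
w4 = Cw3 = (5926, 1509, -3790)
The requested component of w4 is 1509.

1509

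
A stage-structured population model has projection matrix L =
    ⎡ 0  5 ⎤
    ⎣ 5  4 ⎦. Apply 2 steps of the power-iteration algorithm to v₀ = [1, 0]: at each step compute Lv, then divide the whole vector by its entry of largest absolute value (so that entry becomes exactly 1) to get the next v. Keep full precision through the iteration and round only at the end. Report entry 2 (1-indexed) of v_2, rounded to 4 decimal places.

Lv0 = (0.00000, 5.00000); divide by 5.00000 → v1 = (0.00000, 1.00000)
Lv1 = (5.00000, 4.00000); divide by 5.00000 → v2 = (1.00000, 0.80000)
Requested entry of v2: 20/25 = 0.8000

0.8000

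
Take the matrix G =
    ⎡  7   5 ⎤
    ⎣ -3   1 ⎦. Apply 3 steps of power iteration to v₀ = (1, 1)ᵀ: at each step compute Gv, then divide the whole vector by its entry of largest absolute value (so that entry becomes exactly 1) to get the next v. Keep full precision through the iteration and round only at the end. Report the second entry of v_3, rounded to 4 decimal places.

-0.7927

Gv0 = (12.00000, -2.00000); divide by 12.00000 → v1 = (1.00000, -0.16667)
Gv1 = (6.16667, -3.16667); divide by 6.16667 → v2 = (1.00000, -0.51351)
Gv2 = (4.43243, -3.51351); divide by 4.43243 → v3 = (1.00000, -0.79268)
Requested entry of v3: -260/328 = -0.7927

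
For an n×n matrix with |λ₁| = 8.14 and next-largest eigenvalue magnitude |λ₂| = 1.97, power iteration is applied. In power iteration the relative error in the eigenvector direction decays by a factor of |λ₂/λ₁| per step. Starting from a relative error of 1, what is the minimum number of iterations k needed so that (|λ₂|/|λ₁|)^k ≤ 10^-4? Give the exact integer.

|λ₂/λ₁| = 1.97/8.14 = 0.24201
Need k ≥ ln(10^-4) / ln(0.24201) = -9.2103 / -1.4188 ≈ 6.492
Smallest integer k satisfying the bound: 7

7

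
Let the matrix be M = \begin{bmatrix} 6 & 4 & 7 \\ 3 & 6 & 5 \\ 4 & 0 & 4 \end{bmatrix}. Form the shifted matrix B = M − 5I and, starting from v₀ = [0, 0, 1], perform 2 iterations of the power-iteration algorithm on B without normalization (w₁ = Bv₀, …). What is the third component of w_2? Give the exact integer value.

B = M − 5I has rows (1, 4, 7); (3, 1, 5); (4, 0, -1)
w1 = Bv₀ = (1·0 + 4·0 + 7·1; 3·0 + 1·0 + 5·1; 4·0 + 0·0 + (-1)·1) = (7, 5, -1)
w2 = Bw1 = (1·7 + 4·5 + 7·(-1); 3·7 + 1·5 + 5·(-1); 4·7 + 0·5 + (-1)·(-1)) = (20, 21, 29)
Requested component of w2: 29

29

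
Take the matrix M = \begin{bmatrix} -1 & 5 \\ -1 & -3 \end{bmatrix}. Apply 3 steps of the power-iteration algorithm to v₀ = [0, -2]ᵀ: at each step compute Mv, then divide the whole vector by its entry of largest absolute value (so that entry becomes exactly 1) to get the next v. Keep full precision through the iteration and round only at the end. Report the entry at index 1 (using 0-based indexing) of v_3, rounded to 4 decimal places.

0.2000

Mv0 = (-10.00000, 6.00000); divide by -10.00000 → v1 = (1.00000, -0.60000)
Mv1 = (-4.00000, 0.80000); divide by -4.00000 → v2 = (1.00000, -0.20000)
Mv2 = (-2.00000, -0.40000); divide by -2.00000 → v3 = (1.00000, 0.20000)
Requested entry of v3: -16/-80 = 0.2000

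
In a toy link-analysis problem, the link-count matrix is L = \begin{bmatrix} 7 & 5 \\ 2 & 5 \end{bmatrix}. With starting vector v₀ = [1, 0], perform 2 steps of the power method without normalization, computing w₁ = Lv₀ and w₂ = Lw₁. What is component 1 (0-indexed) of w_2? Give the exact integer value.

24

w1 = Lv₀ = (7, 2)
w2 = Lw1 = (59, 24)
The requested component of w2 is 24.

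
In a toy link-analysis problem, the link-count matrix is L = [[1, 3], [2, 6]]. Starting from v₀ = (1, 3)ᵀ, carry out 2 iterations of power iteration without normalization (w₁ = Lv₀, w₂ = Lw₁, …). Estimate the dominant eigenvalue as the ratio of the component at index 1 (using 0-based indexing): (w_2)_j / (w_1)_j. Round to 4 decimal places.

λ ≈ 7.0000

w1 = Lv₀ = (1·1 + 3·3; 2·1 + 6·3) = (10, 20)
w2 = Lw1 = (1·10 + 3·20; 2·10 + 6·20) = (70, 140)
Ratio at component: 140 / 20 = 7.0000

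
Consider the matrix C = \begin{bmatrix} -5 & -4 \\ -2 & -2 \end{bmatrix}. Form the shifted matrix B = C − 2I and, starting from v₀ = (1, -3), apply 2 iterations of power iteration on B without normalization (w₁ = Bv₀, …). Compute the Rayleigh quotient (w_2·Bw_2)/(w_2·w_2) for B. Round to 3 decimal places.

B = C − 2I has rows (-7, -4); (-2, -4)
w1 = Bv₀ = ((-7)·1 + (-4)·(-3); (-2)·1 + (-4)·(-3)) = (5, 10)
w2 = Bw1 = ((-7)·5 + (-4)·10; (-2)·5 + (-4)·10) = (-75, -50)
Bw2 = (725, 350)
w2·Bw2 = -71875; w2·w2 = 8125; μ ≈ -71875/8125 = -8.846

μ ≈ -8.846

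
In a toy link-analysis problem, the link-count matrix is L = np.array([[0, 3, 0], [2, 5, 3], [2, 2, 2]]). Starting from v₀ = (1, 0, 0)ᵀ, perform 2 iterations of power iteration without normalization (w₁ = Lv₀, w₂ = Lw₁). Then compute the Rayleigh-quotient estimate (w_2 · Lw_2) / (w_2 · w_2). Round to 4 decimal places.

λ ≈ 7.3708

w1 = Lv₀ = (0·1 + 3·0 + 0·0; 2·1 + 5·0 + 3·0; 2·1 + 2·0 + 2·0) = (0, 2, 2)
w2 = Lw1 = (0·0 + 3·2 + 0·2; 2·0 + 5·2 + 3·2; 2·0 + 2·2 + 2·2) = (6, 16, 8)
Lw2 = (48, 116, 60)
w2·Lw2 = 6·48 + 16·116 + 8·60 = 2624; w2·w2 = 6·6 + 16·16 + 8·8 = 356
λ ≈ 2624/356 = 7.3708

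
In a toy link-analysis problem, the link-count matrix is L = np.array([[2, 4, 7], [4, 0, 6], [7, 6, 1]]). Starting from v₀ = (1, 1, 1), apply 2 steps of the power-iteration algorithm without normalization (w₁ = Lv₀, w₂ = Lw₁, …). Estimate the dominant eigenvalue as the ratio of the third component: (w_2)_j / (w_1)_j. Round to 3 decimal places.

w1 = Lv₀ = (13, 10, 14)
w2 = Lw1 = (164, 136, 165)
Ratio at component: 165 / 14 = 11.786

λ ≈ 11.786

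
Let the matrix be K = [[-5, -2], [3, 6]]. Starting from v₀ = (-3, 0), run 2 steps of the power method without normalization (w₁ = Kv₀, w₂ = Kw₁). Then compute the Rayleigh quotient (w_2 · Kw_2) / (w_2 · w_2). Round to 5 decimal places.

-4.57838

w1 = Kv₀ = ((-5)·(-3) + (-2)·0; 3·(-3) + 6·0) = (15, -9)
w2 = Kw1 = ((-5)·15 + (-2)·(-9); 3·15 + 6·(-9)) = (-57, -9)
Kw2 = (303, -225)
w2·Kw2 = (-57)·303 + (-9)·(-225) = -15246; w2·w2 = (-57)·(-57) + (-9)·(-9) = 3330
λ ≈ -15246/3330 = -4.57838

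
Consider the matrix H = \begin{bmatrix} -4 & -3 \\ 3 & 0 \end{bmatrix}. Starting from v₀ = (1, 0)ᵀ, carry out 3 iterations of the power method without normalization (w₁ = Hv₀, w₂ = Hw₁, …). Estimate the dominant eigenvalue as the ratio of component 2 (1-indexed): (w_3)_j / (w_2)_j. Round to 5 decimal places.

w1 = Hv₀ = ((-4)·1 + (-3)·0; 3·1 + 0·0) = (-4, 3)
w2 = Hw1 = ((-4)·(-4) + (-3)·3; 3·(-4) + 0·3) = (7, -12)
w3 = Hw2 = (8, 21)
Ratio at component: 21 / -12 = -1.75000

-1.75000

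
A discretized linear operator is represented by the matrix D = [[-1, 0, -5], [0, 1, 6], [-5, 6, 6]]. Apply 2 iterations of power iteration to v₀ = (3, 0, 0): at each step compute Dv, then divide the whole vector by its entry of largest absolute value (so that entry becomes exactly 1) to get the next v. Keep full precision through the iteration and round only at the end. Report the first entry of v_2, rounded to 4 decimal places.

Dv0 = (-3.00000, 0.00000, -15.00000); divide by -15.00000 → v1 = (0.20000, 0.00000, 1.00000)
Dv1 = (-5.20000, 6.00000, 5.00000); divide by 6.00000 → v2 = (-0.86667, 1.00000, 0.83333)
Requested entry of v2: 78/-90 = -0.8667

-0.8667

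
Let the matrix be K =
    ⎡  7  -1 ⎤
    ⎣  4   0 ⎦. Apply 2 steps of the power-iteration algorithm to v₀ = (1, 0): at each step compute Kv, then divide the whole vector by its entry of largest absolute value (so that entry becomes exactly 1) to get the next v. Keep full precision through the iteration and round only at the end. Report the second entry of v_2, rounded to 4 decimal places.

Kv0 = (7.00000, 4.00000); divide by 7.00000 → v1 = (1.00000, 0.57143)
Kv1 = (6.42857, 4.00000); divide by 6.42857 → v2 = (1.00000, 0.62222)
Requested entry of v2: 28/45 = 0.6222

0.6222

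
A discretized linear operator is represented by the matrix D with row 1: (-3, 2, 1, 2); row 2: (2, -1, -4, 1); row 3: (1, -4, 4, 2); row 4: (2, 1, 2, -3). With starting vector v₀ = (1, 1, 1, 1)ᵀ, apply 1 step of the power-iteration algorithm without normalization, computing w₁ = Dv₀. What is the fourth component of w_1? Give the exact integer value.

2

w1 = Dv₀ = ((-3)·1 + 2·1 + 1·1 + 2·1; 2·1 + (-1)·1 + (-4)·1 + 1·1; 1·1 + (-4)·1 + 4·1 + 2·1; 2·1 + 1·1 + 2·1 + (-3)·1) = (2, -2, 3, 2)
The requested component of w1 is 2.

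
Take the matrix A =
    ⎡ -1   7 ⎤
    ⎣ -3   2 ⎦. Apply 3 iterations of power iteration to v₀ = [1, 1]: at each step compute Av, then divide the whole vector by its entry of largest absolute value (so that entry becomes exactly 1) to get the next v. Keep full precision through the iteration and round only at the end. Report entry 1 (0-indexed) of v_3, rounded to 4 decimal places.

0.0079

Av0 = (6.00000, -1.00000); divide by 6.00000 → v1 = (1.00000, -0.16667)
Av1 = (-2.16667, -3.33333); divide by -3.33333 → v2 = (0.65000, 1.00000)
Av2 = (6.35000, 0.05000); divide by 6.35000 → v3 = (1.00000, 0.00787)
Requested entry of v3: -1/-127 = 0.0079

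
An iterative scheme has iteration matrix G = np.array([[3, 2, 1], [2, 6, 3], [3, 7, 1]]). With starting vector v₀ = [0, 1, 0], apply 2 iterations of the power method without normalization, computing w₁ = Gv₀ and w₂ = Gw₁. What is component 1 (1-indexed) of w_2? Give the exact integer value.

25

w1 = Gv₀ = (3·0 + 2·1 + 1·0; 2·0 + 6·1 + 3·0; 3·0 + 7·1 + 1·0) = (2, 6, 7)
w2 = Gw1 = (3·2 + 2·6 + 1·7; 2·2 + 6·6 + 3·7; 3·2 + 7·6 + 1·7) = (25, 61, 55)
The requested component of w2 is 25.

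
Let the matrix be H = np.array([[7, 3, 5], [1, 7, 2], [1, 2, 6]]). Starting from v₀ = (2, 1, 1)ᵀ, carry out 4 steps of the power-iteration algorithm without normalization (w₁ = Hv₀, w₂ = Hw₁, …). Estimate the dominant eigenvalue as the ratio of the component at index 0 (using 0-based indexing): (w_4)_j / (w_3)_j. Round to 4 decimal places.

10.6786

w1 = Hv₀ = (22, 11, 10)
w2 = Hw1 = (237, 119, 104)
w3 = Hw2 = (2536, 1278, 1099)
w4 = Hw3 = (27081, 13680, 11686)
Ratio at component: 27081 / 2536 = 10.6786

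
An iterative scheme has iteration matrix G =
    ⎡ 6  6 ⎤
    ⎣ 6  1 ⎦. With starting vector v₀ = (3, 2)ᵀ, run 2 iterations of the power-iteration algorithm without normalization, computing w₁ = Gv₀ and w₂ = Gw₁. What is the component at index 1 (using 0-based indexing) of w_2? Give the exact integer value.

200

w1 = Gv₀ = (30, 20)
w2 = Gw1 = (300, 200)
The requested component of w2 is 200.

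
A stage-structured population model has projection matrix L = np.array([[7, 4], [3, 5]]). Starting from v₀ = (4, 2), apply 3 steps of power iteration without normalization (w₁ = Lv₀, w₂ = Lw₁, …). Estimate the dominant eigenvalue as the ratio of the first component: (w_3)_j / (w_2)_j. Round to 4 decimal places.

λ ≈ 9.5647

w1 = Lv₀ = (7·4 + 4·2; 3·4 + 5·2) = (36, 22)
w2 = Lw1 = (7·36 + 4·22; 3·36 + 5·22) = (340, 218)
w3 = Lw2 = (3252, 2110)
Ratio at component: 3252 / 340 = 9.5647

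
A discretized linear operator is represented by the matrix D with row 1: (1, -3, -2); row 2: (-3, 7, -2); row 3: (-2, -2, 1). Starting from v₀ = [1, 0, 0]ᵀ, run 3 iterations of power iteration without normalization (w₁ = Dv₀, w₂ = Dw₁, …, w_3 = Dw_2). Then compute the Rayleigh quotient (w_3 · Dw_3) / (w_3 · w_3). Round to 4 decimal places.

w1 = Dv₀ = (1, -3, -2)
w2 = Dw1 = (14, -20, 2)
w3 = Dw2 = (70, -186, 14)
Dw3 = (600, -1540, 246)
w3·Dw3 = 70·600 + (-186)·(-1540) + 14·246 = 331884; w3·w3 = 70·70 + (-186)·(-186) + 14·14 = 39692
λ ≈ 331884/39692 = 8.3615

8.3615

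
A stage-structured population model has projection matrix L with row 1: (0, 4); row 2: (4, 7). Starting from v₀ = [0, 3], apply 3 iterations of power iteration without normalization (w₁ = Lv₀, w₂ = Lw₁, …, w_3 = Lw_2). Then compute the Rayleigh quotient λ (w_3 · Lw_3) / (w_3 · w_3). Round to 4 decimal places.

w1 = Lv₀ = (12, 21)
w2 = Lw1 = (84, 195)
w3 = Lw2 = (780, 1701)
Lw3 = (6804, 15027)
w3·Lw3 = 780·6804 + 1701·15027 = 30868047; w3·w3 = 780·780 + 1701·1701 = 3501801
λ ≈ 30868047/3501801 = 8.8149

8.8149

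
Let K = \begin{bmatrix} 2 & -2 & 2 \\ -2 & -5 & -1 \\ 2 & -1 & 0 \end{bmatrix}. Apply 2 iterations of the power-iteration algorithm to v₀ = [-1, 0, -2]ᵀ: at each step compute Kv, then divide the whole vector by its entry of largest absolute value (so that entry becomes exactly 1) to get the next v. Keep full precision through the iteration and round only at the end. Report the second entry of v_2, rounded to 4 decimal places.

0.2500

Kv0 = (-6.00000, 4.00000, -2.00000); divide by -6.00000 → v1 = (1.00000, -0.66667, 0.33333)
Kv1 = (4.00000, 1.00000, 2.66667); divide by 4.00000 → v2 = (1.00000, 0.25000, 0.66667)
Requested entry of v2: -6/-24 = 0.2500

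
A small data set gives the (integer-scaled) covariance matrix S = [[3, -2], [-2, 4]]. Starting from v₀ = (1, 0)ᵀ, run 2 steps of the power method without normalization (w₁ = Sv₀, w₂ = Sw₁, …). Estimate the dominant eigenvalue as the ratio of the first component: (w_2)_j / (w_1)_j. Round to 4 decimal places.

w1 = Sv₀ = (3·1 + (-2)·0; (-2)·1 + 4·0) = (3, -2)
w2 = Sw1 = (3·3 + (-2)·(-2); (-2)·3 + 4·(-2)) = (13, -14)
Ratio at component: 13 / 3 = 4.3333

4.3333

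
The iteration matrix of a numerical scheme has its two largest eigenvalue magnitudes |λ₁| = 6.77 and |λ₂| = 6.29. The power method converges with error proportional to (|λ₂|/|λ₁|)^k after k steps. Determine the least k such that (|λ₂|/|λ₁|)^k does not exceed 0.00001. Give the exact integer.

|λ₂/λ₁| = 6.29/6.77 = 0.92910
Need k ≥ ln(0.00001) / ln(0.92910) = -11.5129 / -0.0735 ≈ 156.553
Smallest integer k satisfying the bound: 157

157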